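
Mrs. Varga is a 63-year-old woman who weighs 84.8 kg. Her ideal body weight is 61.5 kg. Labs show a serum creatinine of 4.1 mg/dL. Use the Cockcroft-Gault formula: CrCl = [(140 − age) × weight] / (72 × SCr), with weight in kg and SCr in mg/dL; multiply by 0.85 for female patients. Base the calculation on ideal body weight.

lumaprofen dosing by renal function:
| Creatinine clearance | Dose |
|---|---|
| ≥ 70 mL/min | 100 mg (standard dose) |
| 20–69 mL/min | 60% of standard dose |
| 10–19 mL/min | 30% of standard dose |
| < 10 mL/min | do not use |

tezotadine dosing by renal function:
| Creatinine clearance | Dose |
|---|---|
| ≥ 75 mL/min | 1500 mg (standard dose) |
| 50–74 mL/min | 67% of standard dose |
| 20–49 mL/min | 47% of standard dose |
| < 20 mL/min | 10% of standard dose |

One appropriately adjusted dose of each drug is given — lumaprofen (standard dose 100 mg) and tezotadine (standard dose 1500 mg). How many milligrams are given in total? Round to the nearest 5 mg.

CrCl = (140 − 63) × 61.5 / (72 × 4.1) × 0.85 = 4735.5 / 295.20 × 0.85 ≈ 13.6 mL/min
CrCl ≈ 14 mL/min.
lumaprofen: 10–19 mL/min → 30% of 100 mg = 30 mg.
tezotadine: < 20 mL/min → 10% of 1500 mg = 150 mg.
Total = 30 + 150 = 180 mg.

180 mg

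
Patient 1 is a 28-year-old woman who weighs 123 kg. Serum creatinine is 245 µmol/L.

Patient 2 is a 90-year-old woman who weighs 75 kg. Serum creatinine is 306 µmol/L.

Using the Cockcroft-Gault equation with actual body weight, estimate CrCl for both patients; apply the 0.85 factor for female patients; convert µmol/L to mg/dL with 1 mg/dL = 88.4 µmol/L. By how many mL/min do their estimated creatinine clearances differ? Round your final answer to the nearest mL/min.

Patient 1: SCr = 245 / 88.4 = 2.771 mg/dL
Patient 1: CrCl = (140 − 28) × 123 / (72 × 2.771) × 0.85 = 13776.0 / 199.51 × 0.85 ≈ 58.7 mL/min
Patient 2: SCr = 306 / 88.4 = 3.462 mg/dL
Patient 2: CrCl = (140 − 90) × 75 / (72 × 3.462) × 0.85 = 3750.0 / 249.26 × 0.85 ≈ 12.8 mL/min
|58.7 − 12.8| = 45.9 mL/min

46 mL/min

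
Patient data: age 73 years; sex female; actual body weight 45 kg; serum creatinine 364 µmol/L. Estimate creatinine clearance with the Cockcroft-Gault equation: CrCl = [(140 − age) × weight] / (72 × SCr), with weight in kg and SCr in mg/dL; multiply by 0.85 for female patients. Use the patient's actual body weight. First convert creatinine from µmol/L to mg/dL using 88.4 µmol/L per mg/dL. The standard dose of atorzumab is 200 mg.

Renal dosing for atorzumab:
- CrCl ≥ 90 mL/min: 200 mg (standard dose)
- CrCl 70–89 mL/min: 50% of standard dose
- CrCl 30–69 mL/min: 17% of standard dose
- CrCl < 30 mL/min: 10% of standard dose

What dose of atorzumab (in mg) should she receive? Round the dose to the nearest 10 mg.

20 mg

SCr = 364 / 88.4 = 4.118 mg/dL
CrCl = (140 − 73) × 45 / (72 × 4.118) × 0.85 = 3015.0 / 296.50 × 0.85 ≈ 8.6 mL/min
CrCl ≈ 9 mL/min → bracket < 30 mL/min.
10% of 200 mg = 20 mg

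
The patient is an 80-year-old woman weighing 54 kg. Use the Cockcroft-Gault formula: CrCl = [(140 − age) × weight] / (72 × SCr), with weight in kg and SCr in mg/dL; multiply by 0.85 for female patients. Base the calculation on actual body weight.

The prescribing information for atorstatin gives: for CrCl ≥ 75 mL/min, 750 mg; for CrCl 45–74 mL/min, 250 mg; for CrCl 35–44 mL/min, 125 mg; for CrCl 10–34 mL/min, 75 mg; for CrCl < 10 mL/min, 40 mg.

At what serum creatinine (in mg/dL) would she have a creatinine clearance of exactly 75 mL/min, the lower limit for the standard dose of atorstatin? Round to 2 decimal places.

Standard dose requires CrCl ≥ 75 mL/min.
Set (140 − 80) × 54 × 0.85 / (72 × SCr) = 75
SCr = (140 − 80) × 54 × 0.85 / (72 × 75) = 0.510 mg/dL

0.51 mg/dL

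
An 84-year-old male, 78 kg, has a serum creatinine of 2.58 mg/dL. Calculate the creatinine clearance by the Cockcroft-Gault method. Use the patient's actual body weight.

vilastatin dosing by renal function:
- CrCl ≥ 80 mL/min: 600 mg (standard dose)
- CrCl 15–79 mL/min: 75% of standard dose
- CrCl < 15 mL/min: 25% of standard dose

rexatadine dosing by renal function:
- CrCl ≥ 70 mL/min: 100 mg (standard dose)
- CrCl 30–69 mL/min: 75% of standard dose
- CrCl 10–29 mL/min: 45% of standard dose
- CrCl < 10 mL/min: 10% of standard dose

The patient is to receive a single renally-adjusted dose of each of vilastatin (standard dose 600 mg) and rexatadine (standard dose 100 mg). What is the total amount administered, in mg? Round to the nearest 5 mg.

CrCl = (140 − 84) × 78 / (72 × 2.58) = 4368.0 / 185.76 ≈ 23.5 mL/min
CrCl ≈ 24 mL/min.
vilastatin: 15–79 mL/min → 75% of 600 mg = 450 mg.
rexatadine: 10–29 mL/min → 45% of 100 mg = 45 mg.
Total = 450 + 45 = 495 mg.

495 mg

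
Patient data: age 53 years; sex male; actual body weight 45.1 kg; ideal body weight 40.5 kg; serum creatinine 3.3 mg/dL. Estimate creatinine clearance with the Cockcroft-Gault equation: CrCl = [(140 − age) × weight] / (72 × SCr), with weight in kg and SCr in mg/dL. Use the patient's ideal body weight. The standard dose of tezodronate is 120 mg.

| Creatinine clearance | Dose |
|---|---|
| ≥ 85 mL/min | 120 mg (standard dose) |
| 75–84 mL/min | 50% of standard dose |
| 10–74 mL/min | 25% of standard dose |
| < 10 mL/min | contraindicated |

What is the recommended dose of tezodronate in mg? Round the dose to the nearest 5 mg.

30 mg

CrCl = (140 − 53) × 40.5 / (72 × 3.3) = 3523.5 / 237.60 ≈ 14.8 mL/min
CrCl ≈ 15 mL/min → bracket 10–74 mL/min.
25% of 120 mg = 30 mg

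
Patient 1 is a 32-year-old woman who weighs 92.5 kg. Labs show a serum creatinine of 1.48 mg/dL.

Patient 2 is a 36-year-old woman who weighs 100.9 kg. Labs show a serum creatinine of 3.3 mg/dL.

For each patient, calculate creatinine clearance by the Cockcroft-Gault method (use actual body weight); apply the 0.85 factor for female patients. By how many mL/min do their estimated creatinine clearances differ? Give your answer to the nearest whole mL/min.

42 mL/min

Patient 1: CrCl = (140 − 32) × 92.5 / (72 × 1.48) × 0.85 = 9990.0 / 106.56 × 0.85 ≈ 79.7 mL/min
Patient 2: CrCl = (140 − 36) × 100.9 / (72 × 3.3) × 0.85 = 10493.6 / 237.60 × 0.85 ≈ 37.5 mL/min
|79.7 − 37.5| = 42.2 mL/min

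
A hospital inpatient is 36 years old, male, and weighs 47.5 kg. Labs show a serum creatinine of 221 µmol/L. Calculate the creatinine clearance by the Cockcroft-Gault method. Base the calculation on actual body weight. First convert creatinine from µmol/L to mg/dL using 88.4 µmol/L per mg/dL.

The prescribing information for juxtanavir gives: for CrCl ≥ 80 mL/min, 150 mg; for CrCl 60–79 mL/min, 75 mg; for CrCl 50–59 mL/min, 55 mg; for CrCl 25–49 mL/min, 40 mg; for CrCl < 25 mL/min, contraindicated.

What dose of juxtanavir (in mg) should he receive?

SCr = 221 / 88.4 = 2.5 mg/dL
CrCl = (140 − 36) × 47.5 / (72 × 2.5) = 4940.0 / 180.00 ≈ 27.4 mL/min
CrCl ≈ 27 mL/min → bracket 25–49 mL/min.
Dose for this bracket: 40 mg.

40 mg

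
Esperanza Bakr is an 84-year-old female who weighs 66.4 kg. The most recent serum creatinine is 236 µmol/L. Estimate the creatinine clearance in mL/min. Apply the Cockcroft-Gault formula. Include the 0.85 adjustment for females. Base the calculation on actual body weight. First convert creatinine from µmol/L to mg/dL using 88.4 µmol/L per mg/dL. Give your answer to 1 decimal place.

SCr = 236 / 88.4 = 2.67 mg/dL
CrCl = (140 − 84) × 66.4 / (72 × 2.67) × 0.85 = 3718.4 / 192.24 × 0.85 ≈ 16.4 mL/min

16.4 mL/min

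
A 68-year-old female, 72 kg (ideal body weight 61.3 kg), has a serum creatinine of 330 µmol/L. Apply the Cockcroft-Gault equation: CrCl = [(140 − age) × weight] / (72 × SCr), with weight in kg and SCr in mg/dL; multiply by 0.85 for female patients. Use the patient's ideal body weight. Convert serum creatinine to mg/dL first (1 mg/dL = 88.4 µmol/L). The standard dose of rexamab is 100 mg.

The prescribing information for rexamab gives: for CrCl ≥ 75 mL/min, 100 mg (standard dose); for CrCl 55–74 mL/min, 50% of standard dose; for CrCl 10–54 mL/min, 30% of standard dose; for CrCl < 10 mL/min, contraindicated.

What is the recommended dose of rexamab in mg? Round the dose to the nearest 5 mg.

30 mg

SCr = 330 / 88.4 = 3.733 mg/dL
CrCl = (140 − 68) × 61.3 / (72 × 3.733) × 0.85 = 4413.6 / 268.78 × 0.85 ≈ 14.0 mL/min
CrCl ≈ 14 mL/min → bracket 10–54 mL/min.
30% of 100 mg = 30 mg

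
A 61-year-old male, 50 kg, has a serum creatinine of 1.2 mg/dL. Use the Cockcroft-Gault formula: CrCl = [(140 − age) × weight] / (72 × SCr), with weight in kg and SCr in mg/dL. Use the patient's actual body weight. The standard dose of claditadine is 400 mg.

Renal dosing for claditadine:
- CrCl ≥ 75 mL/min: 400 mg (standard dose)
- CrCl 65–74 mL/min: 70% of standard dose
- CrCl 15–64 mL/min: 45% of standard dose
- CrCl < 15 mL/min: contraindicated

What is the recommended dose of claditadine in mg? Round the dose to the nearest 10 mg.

CrCl = (140 − 61) × 50 / (72 × 1.2) = 3950.0 / 86.40 ≈ 45.7 mL/min
CrCl ≈ 46 mL/min → bracket 15–64 mL/min.
45% of 400 mg = 180 mg

180 mg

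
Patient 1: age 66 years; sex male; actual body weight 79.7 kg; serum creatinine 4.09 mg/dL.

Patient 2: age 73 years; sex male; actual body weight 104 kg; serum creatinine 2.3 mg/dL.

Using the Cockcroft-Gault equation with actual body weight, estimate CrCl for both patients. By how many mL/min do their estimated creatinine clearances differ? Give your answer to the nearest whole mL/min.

Patient 1: CrCl = (140 − 66) × 79.7 / (72 × 4.09) = 5897.8 / 294.48 ≈ 20.0 mL/min
Patient 2: CrCl = (140 − 73) × 104 / (72 × 2.3) = 6968.0 / 165.60 ≈ 42.1 mL/min
|20.0 − 42.1| = 22.1 mL/min

22 mL/min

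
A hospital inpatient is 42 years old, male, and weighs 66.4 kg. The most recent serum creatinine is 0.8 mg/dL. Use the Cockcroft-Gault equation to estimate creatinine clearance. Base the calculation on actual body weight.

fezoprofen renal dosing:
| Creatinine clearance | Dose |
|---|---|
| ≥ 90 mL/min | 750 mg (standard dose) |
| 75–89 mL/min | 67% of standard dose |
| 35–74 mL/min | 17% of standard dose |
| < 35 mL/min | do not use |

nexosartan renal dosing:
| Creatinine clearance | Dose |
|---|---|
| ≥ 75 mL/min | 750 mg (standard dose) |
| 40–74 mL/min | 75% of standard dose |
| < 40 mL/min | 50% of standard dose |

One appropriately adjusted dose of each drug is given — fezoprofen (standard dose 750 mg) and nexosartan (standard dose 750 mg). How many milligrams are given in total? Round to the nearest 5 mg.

CrCl = (140 − 42) × 66.4 / (72 × 0.8) = 6507.2 / 57.60 ≈ 113.0 mL/min
CrCl ≈ 113 mL/min.
fezoprofen: ≥ 90 mL/min → 100% of 750 mg = 750 mg.
nexosartan: ≥ 75 mL/min → 100% of 750 mg = 750 mg.
Total = 750 + 750 = 1500 mg.

1500 mg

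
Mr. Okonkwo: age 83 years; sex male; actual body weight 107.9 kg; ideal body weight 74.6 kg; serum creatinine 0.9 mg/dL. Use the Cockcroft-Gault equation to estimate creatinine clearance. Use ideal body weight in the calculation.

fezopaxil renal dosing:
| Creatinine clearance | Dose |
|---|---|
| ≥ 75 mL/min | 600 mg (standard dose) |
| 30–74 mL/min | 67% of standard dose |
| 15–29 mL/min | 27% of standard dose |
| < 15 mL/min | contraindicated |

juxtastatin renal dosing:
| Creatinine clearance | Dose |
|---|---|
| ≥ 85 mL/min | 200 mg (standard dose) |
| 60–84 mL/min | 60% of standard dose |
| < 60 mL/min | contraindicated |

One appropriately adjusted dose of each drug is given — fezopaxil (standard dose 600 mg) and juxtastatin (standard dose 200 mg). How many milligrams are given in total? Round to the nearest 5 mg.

520 mg

CrCl = (140 − 83) × 74.6 / (72 × 0.9) = 4252.2 / 64.80 ≈ 65.6 mL/min
CrCl ≈ 66 mL/min.
fezopaxil: 30–74 mL/min → 67% of 600 mg = 402 mg.
juxtastatin: 60–84 mL/min → 60% of 200 mg = 120 mg.
Total = 402 + 120 = 522 mg.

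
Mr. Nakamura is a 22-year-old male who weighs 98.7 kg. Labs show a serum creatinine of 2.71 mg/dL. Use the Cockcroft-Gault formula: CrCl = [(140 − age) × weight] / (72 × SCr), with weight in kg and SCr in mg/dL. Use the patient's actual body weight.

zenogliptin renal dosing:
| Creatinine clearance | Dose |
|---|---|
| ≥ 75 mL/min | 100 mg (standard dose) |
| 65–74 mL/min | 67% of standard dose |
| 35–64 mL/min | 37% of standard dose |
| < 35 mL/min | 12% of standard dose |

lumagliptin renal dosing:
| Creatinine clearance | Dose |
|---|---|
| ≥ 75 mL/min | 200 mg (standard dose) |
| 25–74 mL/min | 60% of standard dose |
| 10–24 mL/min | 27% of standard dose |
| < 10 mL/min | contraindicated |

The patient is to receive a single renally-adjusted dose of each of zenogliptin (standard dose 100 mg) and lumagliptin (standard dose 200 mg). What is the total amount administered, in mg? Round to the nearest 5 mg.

155 mg

CrCl = (140 − 22) × 98.7 / (72 × 2.71) = 11646.6 / 195.12 ≈ 59.7 mL/min
CrCl ≈ 60 mL/min.
zenogliptin: 35–64 mL/min → 37% of 100 mg = 37 mg.
lumagliptin: 25–74 mL/min → 60% of 200 mg = 120 mg.
Total = 37 + 120 = 157 mg.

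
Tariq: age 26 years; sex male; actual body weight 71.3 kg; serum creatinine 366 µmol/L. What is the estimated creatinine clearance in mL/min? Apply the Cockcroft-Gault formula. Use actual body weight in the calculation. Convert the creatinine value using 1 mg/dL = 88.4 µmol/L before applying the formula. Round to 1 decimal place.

SCr = 366 / 88.4 = 4.14 mg/dL
CrCl = (140 − 26) × 71.3 / (72 × 4.14) = 8128.2 / 298.08 ≈ 27.3 mL/min

27.3 mL/min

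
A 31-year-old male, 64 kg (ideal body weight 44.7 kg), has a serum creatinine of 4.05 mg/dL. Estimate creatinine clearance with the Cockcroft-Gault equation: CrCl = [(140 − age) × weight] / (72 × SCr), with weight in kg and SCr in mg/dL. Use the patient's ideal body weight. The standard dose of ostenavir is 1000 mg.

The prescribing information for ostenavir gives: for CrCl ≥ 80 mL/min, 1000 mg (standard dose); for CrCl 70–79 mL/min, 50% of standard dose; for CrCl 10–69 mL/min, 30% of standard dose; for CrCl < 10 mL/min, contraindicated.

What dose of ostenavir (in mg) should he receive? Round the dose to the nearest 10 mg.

CrCl = (140 − 31) × 44.7 / (72 × 4.05) = 4872.3 / 291.60 ≈ 16.7 mL/min
CrCl ≈ 17 mL/min → bracket 10–69 mL/min.
30% of 1000 mg = 300 mg

300 mg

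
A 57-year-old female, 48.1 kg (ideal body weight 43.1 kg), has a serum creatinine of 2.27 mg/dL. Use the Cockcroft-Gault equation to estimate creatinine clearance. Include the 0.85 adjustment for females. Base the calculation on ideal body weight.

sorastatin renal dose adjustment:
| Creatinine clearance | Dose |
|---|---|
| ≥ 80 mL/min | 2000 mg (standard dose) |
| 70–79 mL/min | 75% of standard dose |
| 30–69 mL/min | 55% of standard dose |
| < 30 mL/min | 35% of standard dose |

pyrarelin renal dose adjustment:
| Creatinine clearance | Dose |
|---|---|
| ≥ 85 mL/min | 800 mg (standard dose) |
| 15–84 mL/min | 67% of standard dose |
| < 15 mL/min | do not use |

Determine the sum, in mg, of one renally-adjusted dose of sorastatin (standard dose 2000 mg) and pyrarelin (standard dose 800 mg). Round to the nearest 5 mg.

CrCl = (140 − 57) × 43.1 / (72 × 2.27) × 0.85 = 3577.3 / 163.44 × 0.85 ≈ 18.6 mL/min
CrCl ≈ 19 mL/min.
sorastatin: < 30 mL/min → 35% of 2000 mg = 700 mg.
pyrarelin: 15–84 mL/min → 67% of 800 mg = 536 mg.
Total = 700 + 536 = 1236 mg.

1235 mg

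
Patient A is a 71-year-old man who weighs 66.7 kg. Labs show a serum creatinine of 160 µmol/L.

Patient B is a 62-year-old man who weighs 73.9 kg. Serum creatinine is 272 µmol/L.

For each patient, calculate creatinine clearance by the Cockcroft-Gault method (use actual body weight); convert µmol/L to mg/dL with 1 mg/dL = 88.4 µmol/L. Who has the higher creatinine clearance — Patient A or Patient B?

Patient A: SCr = 160 / 88.4 = 1.81 mg/dL
Patient A: CrCl = (140 − 71) × 66.7 / (72 × 1.81) = 4602.3 / 130.32 ≈ 35.3 mL/min
Patient B: SCr = 272 / 88.4 = 3.077 mg/dL
Patient B: CrCl = (140 − 62) × 73.9 / (72 × 3.077) = 5764.2 / 221.54 ≈ 26.0 mL/min
35.3 vs 26.0 mL/min → Patient A is higher.

Patient A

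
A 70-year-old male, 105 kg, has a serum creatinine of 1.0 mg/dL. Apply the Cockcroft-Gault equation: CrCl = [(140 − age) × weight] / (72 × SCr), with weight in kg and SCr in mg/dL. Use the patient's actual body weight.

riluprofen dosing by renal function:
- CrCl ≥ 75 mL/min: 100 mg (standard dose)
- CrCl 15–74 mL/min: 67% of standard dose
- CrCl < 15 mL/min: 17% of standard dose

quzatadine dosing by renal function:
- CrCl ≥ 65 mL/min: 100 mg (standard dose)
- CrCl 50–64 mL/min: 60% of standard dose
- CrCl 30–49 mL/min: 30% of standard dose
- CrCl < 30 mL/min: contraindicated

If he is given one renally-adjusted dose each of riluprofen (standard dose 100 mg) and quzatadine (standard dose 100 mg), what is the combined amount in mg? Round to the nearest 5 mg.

CrCl = (140 − 70) × 105 / (72 × 1) = 7350.0 / 72.00 ≈ 102.1 mL/min
CrCl ≈ 102 mL/min.
riluprofen: ≥ 75 mL/min → 100% of 100 mg = 100 mg.
quzatadine: ≥ 65 mL/min → 100% of 100 mg = 100 mg.
Total = 100 + 100 = 200 mg.

200 mg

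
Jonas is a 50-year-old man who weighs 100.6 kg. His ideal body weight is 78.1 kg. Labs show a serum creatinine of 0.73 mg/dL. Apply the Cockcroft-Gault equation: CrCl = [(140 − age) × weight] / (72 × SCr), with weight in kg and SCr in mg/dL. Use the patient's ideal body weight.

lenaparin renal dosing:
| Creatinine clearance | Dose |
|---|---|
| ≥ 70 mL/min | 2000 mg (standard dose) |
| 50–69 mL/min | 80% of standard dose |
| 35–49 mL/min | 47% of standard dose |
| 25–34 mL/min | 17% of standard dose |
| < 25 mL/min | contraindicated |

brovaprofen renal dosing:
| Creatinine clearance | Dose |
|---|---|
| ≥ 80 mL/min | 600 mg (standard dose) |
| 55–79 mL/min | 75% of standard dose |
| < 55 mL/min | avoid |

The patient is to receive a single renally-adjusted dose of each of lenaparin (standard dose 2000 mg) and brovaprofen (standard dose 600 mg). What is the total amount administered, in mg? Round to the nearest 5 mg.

CrCl = (140 − 50) × 78.1 / (72 × 0.73) = 7029.0 / 52.56 ≈ 133.7 mL/min
CrCl ≈ 134 mL/min.
lenaparin: ≥ 70 mL/min → 100% of 2000 mg = 2000 mg.
brovaprofen: ≥ 80 mL/min → 100% of 600 mg = 600 mg.
Total = 2000 + 600 = 2600 mg.

2600 mg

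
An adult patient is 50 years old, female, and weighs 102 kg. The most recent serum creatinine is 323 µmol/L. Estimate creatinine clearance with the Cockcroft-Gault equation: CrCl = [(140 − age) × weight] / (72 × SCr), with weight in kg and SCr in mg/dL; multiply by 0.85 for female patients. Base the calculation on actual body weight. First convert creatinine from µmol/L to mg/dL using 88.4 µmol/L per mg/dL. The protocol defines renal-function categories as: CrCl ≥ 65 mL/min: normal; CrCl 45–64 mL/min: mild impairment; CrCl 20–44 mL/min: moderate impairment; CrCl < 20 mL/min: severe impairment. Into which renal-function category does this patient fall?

SCr = 323 / 88.4 = 3.654 mg/dL
CrCl = (140 − 50) × 102 / (72 × 3.654) × 0.85 = 9180.0 / 263.09 × 0.85 ≈ 29.7 mL/min
30 mL/min falls in the 'moderate impairment' range.

moderate impairment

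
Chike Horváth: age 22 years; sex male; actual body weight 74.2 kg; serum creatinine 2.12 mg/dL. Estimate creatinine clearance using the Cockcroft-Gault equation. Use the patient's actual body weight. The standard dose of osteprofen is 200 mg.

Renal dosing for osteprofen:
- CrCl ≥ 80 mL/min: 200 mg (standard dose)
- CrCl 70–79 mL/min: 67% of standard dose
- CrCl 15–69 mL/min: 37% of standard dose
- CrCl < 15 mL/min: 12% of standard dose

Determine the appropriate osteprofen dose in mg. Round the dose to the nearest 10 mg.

70 mg

CrCl = (140 − 22) × 74.2 / (72 × 2.12) = 8755.6 / 152.64 ≈ 57.4 mL/min
CrCl ≈ 57 mL/min → bracket 15–69 mL/min.
37% of 200 mg = 74 mg → 70 mg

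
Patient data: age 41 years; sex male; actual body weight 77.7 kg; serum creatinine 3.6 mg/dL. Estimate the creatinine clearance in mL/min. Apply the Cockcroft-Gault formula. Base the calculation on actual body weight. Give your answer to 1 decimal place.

CrCl = (140 − 41) × 77.7 / (72 × 3.6) = 7692.3 / 259.20 ≈ 29.7 mL/min

29.7 mL/min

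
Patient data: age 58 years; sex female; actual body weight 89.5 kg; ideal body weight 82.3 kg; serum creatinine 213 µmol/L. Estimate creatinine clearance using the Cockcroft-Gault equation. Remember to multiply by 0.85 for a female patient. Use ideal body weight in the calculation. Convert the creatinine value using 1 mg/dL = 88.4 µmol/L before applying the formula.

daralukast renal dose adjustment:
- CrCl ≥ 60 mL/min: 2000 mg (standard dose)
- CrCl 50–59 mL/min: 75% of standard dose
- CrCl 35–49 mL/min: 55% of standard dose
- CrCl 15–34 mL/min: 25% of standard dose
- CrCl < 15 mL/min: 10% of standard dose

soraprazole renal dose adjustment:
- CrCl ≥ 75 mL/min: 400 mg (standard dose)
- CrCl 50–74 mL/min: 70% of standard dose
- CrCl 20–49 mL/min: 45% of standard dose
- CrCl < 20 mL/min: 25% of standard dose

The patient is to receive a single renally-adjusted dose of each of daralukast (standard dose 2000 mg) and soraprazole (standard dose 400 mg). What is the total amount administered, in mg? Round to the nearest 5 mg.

680 mg

SCr = 213 / 88.4 = 2.41 mg/dL
CrCl = (140 − 58) × 82.3 / (72 × 2.41) × 0.85 = 6748.6 / 173.52 × 0.85 ≈ 33.1 mL/min
CrCl ≈ 33 mL/min.
daralukast: 15–34 mL/min → 25% of 2000 mg = 500 mg.
soraprazole: 20–49 mL/min → 45% of 400 mg = 180 mg.
Total = 500 + 180 = 680 mg.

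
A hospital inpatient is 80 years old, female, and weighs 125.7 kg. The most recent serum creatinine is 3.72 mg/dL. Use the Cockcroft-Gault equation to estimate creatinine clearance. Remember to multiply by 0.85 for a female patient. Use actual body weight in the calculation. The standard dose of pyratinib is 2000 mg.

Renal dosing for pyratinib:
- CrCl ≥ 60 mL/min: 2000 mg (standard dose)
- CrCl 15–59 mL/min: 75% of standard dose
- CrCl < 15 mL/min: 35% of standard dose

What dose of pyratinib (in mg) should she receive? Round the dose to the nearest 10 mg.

CrCl = (140 − 80) × 125.7 / (72 × 3.72) × 0.85 = 7542.0 / 267.84 × 0.85 ≈ 23.9 mL/min
CrCl ≈ 24 mL/min → bracket 15–59 mL/min.
75% of 2000 mg = 1500 mg

1500 mg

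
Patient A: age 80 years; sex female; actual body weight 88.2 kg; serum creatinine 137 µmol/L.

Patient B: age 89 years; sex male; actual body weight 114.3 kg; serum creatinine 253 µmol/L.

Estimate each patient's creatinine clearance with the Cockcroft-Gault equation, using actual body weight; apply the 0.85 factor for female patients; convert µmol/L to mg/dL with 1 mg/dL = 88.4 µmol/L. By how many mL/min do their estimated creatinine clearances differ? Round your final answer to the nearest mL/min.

12 mL/min

Patient A: SCr = 137 / 88.4 = 1.55 mg/dL
Patient A: CrCl = (140 − 80) × 88.2 / (72 × 1.55) × 0.85 = 5292.0 / 111.60 × 0.85 ≈ 40.3 mL/min
Patient B: SCr = 253 / 88.4 = 2.862 mg/dL
Patient B: CrCl = (140 − 89) × 114.3 / (72 × 2.862) = 5829.3 / 206.06 ≈ 28.3 mL/min
|40.3 − 28.3| = 12.0 mL/min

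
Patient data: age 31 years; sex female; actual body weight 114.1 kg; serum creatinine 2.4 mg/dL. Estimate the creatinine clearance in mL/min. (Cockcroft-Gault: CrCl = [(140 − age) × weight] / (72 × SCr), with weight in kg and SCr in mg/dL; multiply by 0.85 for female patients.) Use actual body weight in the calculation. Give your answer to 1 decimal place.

CrCl = (140 − 31) × 114.1 / (72 × 2.4) × 0.85 = 12436.9 / 172.80 × 0.85 ≈ 61.2 mL/min

61.2 mL/min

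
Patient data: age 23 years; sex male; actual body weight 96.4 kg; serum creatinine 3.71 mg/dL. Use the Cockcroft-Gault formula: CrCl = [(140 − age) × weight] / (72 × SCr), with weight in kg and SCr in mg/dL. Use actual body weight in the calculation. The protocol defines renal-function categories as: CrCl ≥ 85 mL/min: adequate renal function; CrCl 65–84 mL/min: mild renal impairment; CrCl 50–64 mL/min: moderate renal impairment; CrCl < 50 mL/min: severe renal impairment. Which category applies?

severe renal impairment

CrCl = (140 − 23) × 96.4 / (72 × 3.71) = 11278.8 / 267.12 ≈ 42.2 mL/min
42 mL/min falls in the 'severe renal impairment' range.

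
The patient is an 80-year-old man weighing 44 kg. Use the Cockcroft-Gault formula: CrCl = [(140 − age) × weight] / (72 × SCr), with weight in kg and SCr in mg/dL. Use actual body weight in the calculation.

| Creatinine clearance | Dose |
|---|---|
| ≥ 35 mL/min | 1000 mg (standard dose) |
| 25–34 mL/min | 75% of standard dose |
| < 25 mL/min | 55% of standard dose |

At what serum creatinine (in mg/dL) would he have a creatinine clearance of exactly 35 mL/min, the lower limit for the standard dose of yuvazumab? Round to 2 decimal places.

1.05 mg/dL

Standard dose requires CrCl ≥ 35 mL/min.
Set (140 − 80) × 44 / (72 × SCr) = 35
SCr = (140 − 80) × 44 / (72 × 35) = 1.048 mg/dL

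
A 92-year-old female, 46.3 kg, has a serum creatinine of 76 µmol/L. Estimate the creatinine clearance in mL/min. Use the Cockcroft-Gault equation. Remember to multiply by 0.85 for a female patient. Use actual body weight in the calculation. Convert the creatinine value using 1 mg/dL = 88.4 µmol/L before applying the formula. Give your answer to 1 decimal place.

30.5 mL/min

SCr = 76 / 88.4 = 0.86 mg/dL
CrCl = (140 − 92) × 46.3 / (72 × 0.86) × 0.85 = 2222.4 / 61.92 × 0.85 ≈ 30.5 mL/min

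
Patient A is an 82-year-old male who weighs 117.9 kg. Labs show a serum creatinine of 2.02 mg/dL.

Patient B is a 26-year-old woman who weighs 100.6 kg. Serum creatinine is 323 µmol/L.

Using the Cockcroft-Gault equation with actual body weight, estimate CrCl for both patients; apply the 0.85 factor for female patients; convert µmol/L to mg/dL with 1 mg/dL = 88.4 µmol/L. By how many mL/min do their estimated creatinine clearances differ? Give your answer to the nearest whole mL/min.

Patient A: CrCl = (140 − 82) × 117.9 / (72 × 2.02) = 6838.2 / 145.44 ≈ 47.0 mL/min
Patient B: SCr = 323 / 88.4 = 3.654 mg/dL
Patient B: CrCl = (140 − 26) × 100.6 / (72 × 3.654) × 0.85 = 11468.4 / 263.09 × 0.85 ≈ 37.1 mL/min
|47.0 − 37.1| = 9.9 mL/min

10 mL/min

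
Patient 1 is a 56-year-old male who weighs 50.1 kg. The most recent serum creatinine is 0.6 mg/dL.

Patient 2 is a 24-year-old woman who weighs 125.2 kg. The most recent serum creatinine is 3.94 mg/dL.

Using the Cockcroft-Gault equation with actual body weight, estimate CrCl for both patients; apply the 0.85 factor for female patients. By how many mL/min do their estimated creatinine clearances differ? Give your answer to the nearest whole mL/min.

54 mL/min

Patient 1: CrCl = (140 − 56) × 50.1 / (72 × 0.6) = 4208.4 / 43.20 ≈ 97.4 mL/min
Patient 2: CrCl = (140 − 24) × 125.2 / (72 × 3.94) × 0.85 = 14523.2 / 283.68 × 0.85 ≈ 43.5 mL/min
|97.4 − 43.5| = 53.9 mL/min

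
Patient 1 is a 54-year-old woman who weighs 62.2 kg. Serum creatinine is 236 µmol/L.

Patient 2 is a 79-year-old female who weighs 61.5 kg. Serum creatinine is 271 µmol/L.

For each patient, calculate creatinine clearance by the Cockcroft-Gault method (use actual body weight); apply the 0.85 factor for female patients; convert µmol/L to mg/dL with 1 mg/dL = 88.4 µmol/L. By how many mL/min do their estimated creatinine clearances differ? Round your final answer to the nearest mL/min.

Patient 1: SCr = 236 / 88.4 = 2.67 mg/dL
Patient 1: CrCl = (140 − 54) × 62.2 / (72 × 2.67) × 0.85 = 5349.2 / 192.24 × 0.85 ≈ 23.7 mL/min
Patient 2: SCr = 271 / 88.4 = 3.066 mg/dL
Patient 2: CrCl = (140 − 79) × 61.5 / (72 × 3.066) × 0.85 = 3751.5 / 220.75 × 0.85 ≈ 14.4 mL/min
|23.7 − 14.4| = 9.3 mL/min

9 mL/min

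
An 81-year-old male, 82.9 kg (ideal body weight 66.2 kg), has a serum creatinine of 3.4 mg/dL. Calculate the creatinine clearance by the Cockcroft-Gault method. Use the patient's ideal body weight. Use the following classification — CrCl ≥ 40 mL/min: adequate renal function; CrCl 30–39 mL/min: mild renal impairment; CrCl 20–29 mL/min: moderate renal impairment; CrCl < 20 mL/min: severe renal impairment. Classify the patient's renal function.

severe renal impairment

CrCl = (140 − 81) × 66.2 / (72 × 3.4) = 3905.8 / 244.80 ≈ 16.0 mL/min
16 mL/min falls in the 'severe renal impairment' range.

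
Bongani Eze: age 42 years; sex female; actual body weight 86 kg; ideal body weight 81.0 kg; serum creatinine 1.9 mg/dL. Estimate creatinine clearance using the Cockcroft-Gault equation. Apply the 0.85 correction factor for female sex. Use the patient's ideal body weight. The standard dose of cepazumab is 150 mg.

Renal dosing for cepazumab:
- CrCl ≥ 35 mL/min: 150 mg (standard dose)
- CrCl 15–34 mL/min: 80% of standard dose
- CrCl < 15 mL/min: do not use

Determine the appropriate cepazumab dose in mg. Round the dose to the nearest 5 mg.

CrCl = (140 − 42) × 81 / (72 × 1.9) × 0.85 = 7938.0 / 136.80 × 0.85 ≈ 49.3 mL/min
CrCl ≈ 49 mL/min → bracket ≥ 35 mL/min.
100% of 150 mg = 150 mg

150 mg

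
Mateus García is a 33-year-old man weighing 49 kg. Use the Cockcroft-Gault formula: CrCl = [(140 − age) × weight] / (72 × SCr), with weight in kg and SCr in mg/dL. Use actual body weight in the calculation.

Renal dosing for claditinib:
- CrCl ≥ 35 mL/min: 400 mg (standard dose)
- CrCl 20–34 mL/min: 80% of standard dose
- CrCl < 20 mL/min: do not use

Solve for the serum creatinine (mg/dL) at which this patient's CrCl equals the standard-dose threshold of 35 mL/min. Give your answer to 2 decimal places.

Standard dose requires CrCl ≥ 35 mL/min.
Set (140 − 33) × 49 / (72 × SCr) = 35
SCr = (140 − 33) × 49 / (72 × 35) = 2.081 mg/dL

2.08 mg/dL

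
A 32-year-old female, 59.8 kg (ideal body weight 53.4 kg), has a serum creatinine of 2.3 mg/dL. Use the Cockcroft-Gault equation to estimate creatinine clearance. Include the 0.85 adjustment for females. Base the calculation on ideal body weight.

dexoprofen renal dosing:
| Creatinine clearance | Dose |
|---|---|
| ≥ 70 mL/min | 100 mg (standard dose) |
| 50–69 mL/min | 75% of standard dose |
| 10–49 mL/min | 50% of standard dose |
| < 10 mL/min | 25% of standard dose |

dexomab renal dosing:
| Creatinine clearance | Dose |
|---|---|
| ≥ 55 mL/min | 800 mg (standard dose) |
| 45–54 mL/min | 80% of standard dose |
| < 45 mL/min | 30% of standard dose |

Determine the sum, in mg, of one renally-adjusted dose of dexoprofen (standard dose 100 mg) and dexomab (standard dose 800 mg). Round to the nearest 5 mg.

CrCl = (140 − 32) × 53.4 / (72 × 2.3) × 0.85 = 5767.2 / 165.60 × 0.85 ≈ 29.6 mL/min
CrCl ≈ 30 mL/min.
dexoprofen: 10–49 mL/min → 50% of 100 mg = 50 mg.
dexomab: < 45 mL/min → 30% of 800 mg = 240 mg.
Total = 50 + 240 = 290 mg.

290 mg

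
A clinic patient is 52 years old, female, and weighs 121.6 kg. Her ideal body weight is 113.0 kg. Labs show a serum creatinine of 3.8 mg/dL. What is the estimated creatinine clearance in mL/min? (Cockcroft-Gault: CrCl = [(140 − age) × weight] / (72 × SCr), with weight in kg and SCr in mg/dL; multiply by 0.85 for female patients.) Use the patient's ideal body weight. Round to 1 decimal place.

CrCl = (140 − 52) × 113 / (72 × 3.8) × 0.85 = 9944.0 / 273.60 × 0.85 ≈ 30.9 mL/min

30.9 mL/min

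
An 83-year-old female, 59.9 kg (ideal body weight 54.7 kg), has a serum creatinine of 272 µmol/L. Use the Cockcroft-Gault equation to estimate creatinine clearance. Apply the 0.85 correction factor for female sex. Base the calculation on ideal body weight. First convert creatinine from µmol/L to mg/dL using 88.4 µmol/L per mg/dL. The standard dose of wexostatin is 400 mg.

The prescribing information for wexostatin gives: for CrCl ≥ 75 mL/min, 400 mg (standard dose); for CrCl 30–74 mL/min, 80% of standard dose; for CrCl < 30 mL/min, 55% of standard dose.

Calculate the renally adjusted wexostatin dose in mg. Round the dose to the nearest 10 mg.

SCr = 272 / 88.4 = 3.077 mg/dL
CrCl = (140 − 83) × 54.7 / (72 × 3.077) × 0.85 = 3117.9 / 221.54 × 0.85 ≈ 12.0 mL/min
CrCl ≈ 12 mL/min → bracket < 30 mL/min.
55% of 400 mg = 220 mg

220 mg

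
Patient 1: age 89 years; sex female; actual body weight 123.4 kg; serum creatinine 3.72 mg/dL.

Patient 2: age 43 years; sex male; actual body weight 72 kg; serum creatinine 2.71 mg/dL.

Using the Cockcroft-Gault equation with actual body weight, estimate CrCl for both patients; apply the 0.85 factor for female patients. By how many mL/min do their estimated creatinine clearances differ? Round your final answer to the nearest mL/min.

Patient 1: CrCl = (140 − 89) × 123.4 / (72 × 3.72) × 0.85 = 6293.4 / 267.84 × 0.85 ≈ 20.0 mL/min
Patient 2: CrCl = (140 − 43) × 72 / (72 × 2.71) = 6984.0 / 195.12 ≈ 35.8 mL/min
|20.0 − 35.8| = 15.8 mL/min

16 mL/min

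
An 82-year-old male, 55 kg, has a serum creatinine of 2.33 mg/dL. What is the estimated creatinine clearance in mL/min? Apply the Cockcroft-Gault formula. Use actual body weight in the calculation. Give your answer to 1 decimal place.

CrCl = (140 − 82) × 55 / (72 × 2.33) = 3190.0 / 167.76 ≈ 19.0 mL/min

19.0 mL/min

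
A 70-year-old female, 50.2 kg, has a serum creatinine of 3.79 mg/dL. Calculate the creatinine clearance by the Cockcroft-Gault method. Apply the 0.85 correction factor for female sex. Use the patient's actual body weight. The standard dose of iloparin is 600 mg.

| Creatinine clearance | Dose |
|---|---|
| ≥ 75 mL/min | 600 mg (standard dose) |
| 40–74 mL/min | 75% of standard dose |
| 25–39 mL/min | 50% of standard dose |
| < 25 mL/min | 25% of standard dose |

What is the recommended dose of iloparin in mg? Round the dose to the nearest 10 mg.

150 mg

CrCl = (140 − 70) × 50.2 / (72 × 3.79) × 0.85 = 3514.0 / 272.88 × 0.85 ≈ 10.9 mL/min
CrCl ≈ 11 mL/min → bracket < 25 mL/min.
25% of 600 mg = 150 mg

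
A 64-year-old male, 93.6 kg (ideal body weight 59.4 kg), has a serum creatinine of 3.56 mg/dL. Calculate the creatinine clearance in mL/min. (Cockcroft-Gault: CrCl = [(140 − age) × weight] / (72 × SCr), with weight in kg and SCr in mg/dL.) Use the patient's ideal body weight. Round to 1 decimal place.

CrCl = (140 − 64) × 59.4 / (72 × 3.56) = 4514.4 / 256.32 ≈ 17.6 mL/min

17.6 mL/min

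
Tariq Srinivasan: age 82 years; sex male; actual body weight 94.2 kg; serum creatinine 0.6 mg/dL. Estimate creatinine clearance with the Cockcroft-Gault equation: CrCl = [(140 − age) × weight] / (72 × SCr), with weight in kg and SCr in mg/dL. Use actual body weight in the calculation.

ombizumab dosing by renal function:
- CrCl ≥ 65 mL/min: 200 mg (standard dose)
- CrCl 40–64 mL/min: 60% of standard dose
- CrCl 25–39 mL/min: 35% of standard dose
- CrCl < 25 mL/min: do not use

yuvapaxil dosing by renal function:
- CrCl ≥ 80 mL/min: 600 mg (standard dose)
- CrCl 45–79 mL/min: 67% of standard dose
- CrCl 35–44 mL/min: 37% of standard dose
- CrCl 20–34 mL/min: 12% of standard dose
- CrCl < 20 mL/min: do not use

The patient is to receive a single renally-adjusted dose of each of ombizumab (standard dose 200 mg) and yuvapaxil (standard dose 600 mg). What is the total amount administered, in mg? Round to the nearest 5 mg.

CrCl = (140 − 82) × 94.2 / (72 × 0.6) = 5463.6 / 43.20 ≈ 126.5 mL/min
CrCl ≈ 126 mL/min.
ombizumab: ≥ 65 mL/min → 100% of 200 mg = 200 mg.
yuvapaxil: ≥ 80 mL/min → 100% of 600 mg = 600 mg.
Total = 200 + 600 = 800 mg.

800 mg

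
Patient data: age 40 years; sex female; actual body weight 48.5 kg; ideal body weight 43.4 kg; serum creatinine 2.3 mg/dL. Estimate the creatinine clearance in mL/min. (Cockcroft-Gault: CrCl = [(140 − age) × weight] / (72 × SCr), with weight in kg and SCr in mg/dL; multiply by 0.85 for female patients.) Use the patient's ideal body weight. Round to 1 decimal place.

22.3 mL/min

CrCl = (140 − 40) × 43.4 / (72 × 2.3) × 0.85 = 4340.0 / 165.60 × 0.85 ≈ 22.3 mL/min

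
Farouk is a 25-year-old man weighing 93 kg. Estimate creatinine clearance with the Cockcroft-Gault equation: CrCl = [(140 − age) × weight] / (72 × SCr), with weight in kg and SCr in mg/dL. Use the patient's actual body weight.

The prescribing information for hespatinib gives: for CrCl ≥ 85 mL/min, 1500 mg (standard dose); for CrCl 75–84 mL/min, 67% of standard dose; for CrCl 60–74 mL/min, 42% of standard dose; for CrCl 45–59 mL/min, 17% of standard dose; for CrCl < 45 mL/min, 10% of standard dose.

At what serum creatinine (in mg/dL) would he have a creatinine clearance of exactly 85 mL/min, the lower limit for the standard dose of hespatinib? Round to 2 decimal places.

1.75 mg/dL

Standard dose requires CrCl ≥ 85 mL/min.
Set (140 − 25) × 93 / (72 × SCr) = 85
SCr = (140 − 25) × 93 / (72 × 85) = 1.748 mg/dL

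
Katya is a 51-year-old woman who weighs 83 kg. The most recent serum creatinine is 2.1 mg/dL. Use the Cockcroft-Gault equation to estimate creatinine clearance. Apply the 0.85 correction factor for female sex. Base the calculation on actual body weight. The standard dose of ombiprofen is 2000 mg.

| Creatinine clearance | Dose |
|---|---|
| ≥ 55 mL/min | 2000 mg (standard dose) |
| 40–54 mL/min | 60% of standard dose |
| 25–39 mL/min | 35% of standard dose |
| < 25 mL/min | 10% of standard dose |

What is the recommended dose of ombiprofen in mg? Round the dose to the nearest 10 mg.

CrCl = (140 − 51) × 83 / (72 × 2.1) × 0.85 = 7387.0 / 151.20 × 0.85 ≈ 41.5 mL/min
CrCl ≈ 42 mL/min → bracket 40–54 mL/min.
60% of 2000 mg = 1200 mg

1200 mg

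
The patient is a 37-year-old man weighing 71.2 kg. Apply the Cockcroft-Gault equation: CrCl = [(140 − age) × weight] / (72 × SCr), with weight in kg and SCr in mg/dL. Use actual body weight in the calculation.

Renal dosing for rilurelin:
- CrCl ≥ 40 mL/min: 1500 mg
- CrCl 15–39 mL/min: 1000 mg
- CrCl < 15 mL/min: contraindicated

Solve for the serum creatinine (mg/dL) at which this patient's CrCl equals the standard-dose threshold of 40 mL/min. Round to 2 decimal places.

Standard dose requires CrCl ≥ 40 mL/min.
Set (140 − 37) × 71.2 / (72 × SCr) = 40
SCr = (140 − 37) × 71.2 / (72 × 40) = 2.546 mg/dL

2.55 mg/dL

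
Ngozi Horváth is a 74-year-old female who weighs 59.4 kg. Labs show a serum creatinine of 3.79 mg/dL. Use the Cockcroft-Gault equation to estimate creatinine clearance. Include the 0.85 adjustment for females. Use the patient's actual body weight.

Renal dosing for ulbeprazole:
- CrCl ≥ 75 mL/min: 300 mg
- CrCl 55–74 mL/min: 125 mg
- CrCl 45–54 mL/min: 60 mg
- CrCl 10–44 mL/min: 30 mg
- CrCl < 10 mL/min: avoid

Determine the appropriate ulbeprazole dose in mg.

30 mg

CrCl = (140 − 74) × 59.4 / (72 × 3.79) × 0.85 = 3920.4 / 272.88 × 0.85 ≈ 12.2 mL/min
CrCl ≈ 12 mL/min → bracket 10–44 mL/min.
Dose for this bracket: 30 mg.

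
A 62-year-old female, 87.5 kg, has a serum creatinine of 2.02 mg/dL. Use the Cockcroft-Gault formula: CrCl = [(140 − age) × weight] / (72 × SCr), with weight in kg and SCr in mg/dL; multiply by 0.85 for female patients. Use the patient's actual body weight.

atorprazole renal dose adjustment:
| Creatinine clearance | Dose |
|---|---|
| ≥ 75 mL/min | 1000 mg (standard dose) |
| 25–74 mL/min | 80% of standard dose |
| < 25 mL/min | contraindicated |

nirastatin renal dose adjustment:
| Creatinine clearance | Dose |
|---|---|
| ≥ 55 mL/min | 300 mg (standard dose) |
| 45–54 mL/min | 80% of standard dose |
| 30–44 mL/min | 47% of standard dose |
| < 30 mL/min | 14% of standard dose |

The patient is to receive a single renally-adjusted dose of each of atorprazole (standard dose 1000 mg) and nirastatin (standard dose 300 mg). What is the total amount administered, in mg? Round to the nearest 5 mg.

CrCl = (140 − 62) × 87.5 / (72 × 2.02) × 0.85 = 6825.0 / 145.44 × 0.85 ≈ 39.9 mL/min
CrCl ≈ 40 mL/min.
atorprazole: 25–74 mL/min → 80% of 1000 mg = 800 mg.
nirastatin: 30–44 mL/min → 47% of 300 mg = 141 mg.
Total = 800 + 141 = 941 mg.

940 mg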